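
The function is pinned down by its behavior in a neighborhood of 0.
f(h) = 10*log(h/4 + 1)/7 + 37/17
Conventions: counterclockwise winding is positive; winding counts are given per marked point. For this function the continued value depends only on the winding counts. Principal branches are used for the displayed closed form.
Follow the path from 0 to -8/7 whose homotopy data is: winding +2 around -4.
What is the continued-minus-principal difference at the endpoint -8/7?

The rational part is single-valued and drops out of the difference; each branch term changes only by its own monodromy.
(10/7)*log(1 - h/(-4)): each positive loop around -4 adds 2*pi*i to the log, so winding +2 contributes (10/7)*(2)*2*pi*i = (40/7)*pi*i.
Summing the contributions at h = -8/7 gives (40/7)*pi*i.

Continued minus principal equals (40/7)*pi*i.


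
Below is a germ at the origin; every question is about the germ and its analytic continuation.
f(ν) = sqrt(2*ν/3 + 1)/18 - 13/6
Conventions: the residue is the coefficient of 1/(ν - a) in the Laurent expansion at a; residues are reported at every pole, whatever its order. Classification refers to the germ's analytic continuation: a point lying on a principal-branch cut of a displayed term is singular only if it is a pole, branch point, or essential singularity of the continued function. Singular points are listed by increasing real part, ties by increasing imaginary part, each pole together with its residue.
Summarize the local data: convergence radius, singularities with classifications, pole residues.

Radius of convergence at 0: 3/2.
At -3/2: an algebraic (square-root) branch point.

Branch term (1/18)*sqrt(1 - ν/(-3/2)): its argument vanishes at ν = -3/2, a square-root branch point, modulus 3/2.
The radius of convergence is the smallest modulus among the singular points: 3/2.


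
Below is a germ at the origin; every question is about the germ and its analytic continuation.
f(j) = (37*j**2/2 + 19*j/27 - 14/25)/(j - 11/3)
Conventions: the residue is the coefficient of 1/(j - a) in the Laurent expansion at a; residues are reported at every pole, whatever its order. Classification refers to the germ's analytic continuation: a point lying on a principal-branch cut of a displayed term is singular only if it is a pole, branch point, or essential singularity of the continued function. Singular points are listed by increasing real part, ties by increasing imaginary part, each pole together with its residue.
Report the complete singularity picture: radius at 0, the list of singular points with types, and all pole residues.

Radius of convergence at 0: 11/3.
At 11/3: a pole of order 1; residue 1015507/4050.

Denominator factor (j - 11/3): pole of order 1 at 11/3, modulus 11/3.
The radius of convergence is the smallest modulus among the singular points: 11/3.
At the order-1 pole 11/3 set g(j) = (j - (11/3))*f(j) = 37*j**2/2 + 19*j/27 - 14/25.
Simple pole: residue = g(a) at a = 11/3, which is 1015507/4050.


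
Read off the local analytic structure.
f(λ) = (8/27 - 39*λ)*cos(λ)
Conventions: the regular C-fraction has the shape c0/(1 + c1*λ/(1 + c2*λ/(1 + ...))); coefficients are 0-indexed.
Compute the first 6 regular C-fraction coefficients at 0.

The regular C-fraction coefficients are [8/27, 1053/8, -1108841/8424, 4/1053, 3510/1108841, 1167581493/8870728].

Taylor coefficients (expand at 0): a_0 = 8/27, a_1 = -39, a_2 = -4/27, a_3 = 39/2, a_4 = 1/81, a_5 = -13/8.
c0 = a_0 = 8/27. Peel one level at a time: if S = 1 + c*λ/S' with S'(0) = 1, then c is the λ-coefficient of S and S' = c*λ/(S - 1).
S_1 = c0/f = 1 + (1053/8)*λ + (1108841/64)*λ^2 + ...; c1 = 1053/8.
S_2 = c1*λ/(S_1 - 1) = 1 + (-1108841/8424)*λ + (1108841/2217618)*λ^2 + ...; c2 = -1108841/8424.
S_3 = c2*λ/(S_2 - 1) = 1 + (4/1053)*λ + (-40/3326523)*λ^2 + ...; c3 = 4/1053.
S_4 = c3*λ/(S_3 - 1) = 1 + (3510/1108841)*λ + (-2049105520215/4918113453124)*λ^2 + ...; c4 = 3510/1108841.
S_5 = c4*λ/(S_4 - 1) = 1 + (1167581493/8870728)*λ + ...; c5 = 1167581493/8870728.


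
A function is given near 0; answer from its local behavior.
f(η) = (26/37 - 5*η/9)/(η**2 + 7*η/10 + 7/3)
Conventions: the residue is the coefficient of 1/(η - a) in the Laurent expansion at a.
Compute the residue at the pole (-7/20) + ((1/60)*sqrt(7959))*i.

The factor η**2 + 7*η/10 + 7/3 splits as (η - a)(η - a') with a = (-7/20) + ((1/60)*sqrt(7959))*i, a' = (-7/20) - ((1/60)*sqrt(7959))*i. At the order-1 pole a set g(η) = (η - a)*f(η) = [26/37 - 5*η/9] / (η - a').
Simple pole: residue = g(a) at a = (-7/20) + ((1/60)*sqrt(7959))*i, which is (-5/18) - ((5975/1766898)*sqrt(7959))*i.

The residue is (-5/18) - ((5975/1766898)*sqrt(7959))*i.


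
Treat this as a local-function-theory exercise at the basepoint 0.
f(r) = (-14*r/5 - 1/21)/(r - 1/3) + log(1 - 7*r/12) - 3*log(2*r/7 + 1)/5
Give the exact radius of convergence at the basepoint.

Denominator factor (r - 1/3): pole of order 1 at 1/3, modulus 1/3.
Branch term (1)*log(1 - r/(12/7)): its argument vanishes at r = 12/7, a logarithmic branch point, modulus 12/7.
Branch term (-3/5)*log(1 - r/(-7/2)): its argument vanishes at r = -7/2, a logarithmic branch point, modulus 7/2.
The radius of convergence is the smallest modulus among the singular points: 1/3.

The radius of convergence is 1/3.


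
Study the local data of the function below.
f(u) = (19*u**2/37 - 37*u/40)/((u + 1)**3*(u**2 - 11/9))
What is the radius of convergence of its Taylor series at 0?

The radius of convergence is 1.

Denominator factor (u + 1)^3: pole of order 3 at -1, modulus 1.
Denominator factor (u**2 - 11/9): discriminant 44/9, real irrational roots (1/3)*sqrt(11) and -(1/3)*sqrt(11); poles of order 1, moduli (1/3)*sqrt(11) and (1/3)*sqrt(11).
The radius of convergence is the smallest modulus among the singular points: 1.


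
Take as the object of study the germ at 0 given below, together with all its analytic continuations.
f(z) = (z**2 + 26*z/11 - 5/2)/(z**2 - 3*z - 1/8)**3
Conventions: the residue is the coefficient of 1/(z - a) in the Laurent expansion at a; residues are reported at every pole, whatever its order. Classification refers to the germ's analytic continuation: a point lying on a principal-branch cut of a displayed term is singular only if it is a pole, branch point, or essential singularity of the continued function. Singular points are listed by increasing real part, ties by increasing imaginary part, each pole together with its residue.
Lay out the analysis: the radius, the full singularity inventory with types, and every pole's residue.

Radius of convergence at 0: -3/2 + (1/4)*sqrt(38).
At 3/2 - (1/4)*sqrt(38): a pole of order 3; residue -(661/75449)*sqrt(38).
At 3/2 + (1/4)*sqrt(38): a pole of order 3; residue (661/75449)*sqrt(38).


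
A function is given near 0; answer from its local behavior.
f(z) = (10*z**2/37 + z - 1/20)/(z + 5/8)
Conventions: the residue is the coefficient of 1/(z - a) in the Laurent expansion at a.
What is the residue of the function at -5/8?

The residue is -3371/5920.

At the order-1 pole -5/8 set g(z) = (z - (-5/8))*f(z) = 10*z**2/37 + z - 1/20.
Simple pole: residue = g(a) at a = -5/8, which is -3371/5920.


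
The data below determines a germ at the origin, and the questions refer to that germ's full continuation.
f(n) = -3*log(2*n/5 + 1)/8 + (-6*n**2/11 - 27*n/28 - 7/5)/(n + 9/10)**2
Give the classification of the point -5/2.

The point is a logarithmic branch point.

The term (-3/8)*log(1 - n/(-5/2)) has argument 1 - -5/2/(-5/2) = 0 at -5/2: a logarithmic (infinitely-sheeted) branch point; the remaining terms are analytic or single-valued there.


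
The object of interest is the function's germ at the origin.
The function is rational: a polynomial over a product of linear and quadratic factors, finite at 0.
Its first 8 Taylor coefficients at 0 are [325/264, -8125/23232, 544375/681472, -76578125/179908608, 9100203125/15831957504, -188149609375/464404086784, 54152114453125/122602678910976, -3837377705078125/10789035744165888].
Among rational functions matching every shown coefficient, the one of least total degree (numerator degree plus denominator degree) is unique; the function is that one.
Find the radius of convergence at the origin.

No rational of total degree below 2 reproduces all 8 coefficients; solving the [0/2] Pade equations on them gives f(ν) = -13/(6*(ν - 8/5)*(ν + 11/10)), whose expansion matches every shown term.
Denominator factor (ν + 11/10): pole of order 1 at -11/10, modulus 11/10.
Denominator factor (ν - 8/5): pole of order 1 at 8/5, modulus 8/5.
The radius of convergence is the smallest modulus among the singular points: 11/10.

The radius of convergence is 11/10.


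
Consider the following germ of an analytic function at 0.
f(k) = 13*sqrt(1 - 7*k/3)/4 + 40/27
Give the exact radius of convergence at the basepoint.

Branch term (13/4)*sqrt(1 - k/(3/7)): its argument vanishes at k = 3/7, a square-root branch point, modulus 3/7.
The radius of convergence is the smallest modulus among the singular points: 3/7.

The radius of convergence is 3/7.


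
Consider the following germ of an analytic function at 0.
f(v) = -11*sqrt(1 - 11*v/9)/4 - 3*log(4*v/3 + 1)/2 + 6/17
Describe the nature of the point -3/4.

The point is a logarithmic branch point.

The term (-3/2)*log(1 - v/(-3/4)) has argument 1 - -3/4/(-3/4) = 0 at -3/4: a logarithmic (infinitely-sheeted) branch point; the remaining terms are analytic or single-valued there.


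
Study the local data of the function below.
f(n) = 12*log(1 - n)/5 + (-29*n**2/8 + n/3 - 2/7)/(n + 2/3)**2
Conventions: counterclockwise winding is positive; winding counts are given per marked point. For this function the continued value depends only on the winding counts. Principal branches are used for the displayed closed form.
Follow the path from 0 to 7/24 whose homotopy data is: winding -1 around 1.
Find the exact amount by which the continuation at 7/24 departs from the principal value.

The rational part is single-valued and drops out of the difference; each branch term changes only by its own monodromy.
(12/5)*log(1 - n/(1)): each positive loop around 1 adds 2*pi*i to the log, so winding -1 contributes (12/5)*(-1)*2*pi*i = -(24/5)*pi*i.
Summing the contributions at n = 7/24 gives -(24/5)*pi*i.

Continued minus principal equals -(24/5)*pi*i.


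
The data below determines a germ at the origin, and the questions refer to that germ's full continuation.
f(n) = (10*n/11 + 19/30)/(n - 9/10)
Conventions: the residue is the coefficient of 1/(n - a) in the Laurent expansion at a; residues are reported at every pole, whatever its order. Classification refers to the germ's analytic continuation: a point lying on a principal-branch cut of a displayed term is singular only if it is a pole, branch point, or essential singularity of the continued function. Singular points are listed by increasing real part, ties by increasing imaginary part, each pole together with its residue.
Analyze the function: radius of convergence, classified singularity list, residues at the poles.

Denominator factor (n - 9/10): pole of order 1 at 9/10, modulus 9/10.
The radius of convergence is the smallest modulus among the singular points: 9/10.
At the order-1 pole 9/10 set g(n) = (n - (9/10))*f(n) = 10*n/11 + 19/30.
Simple pole: residue = g(a) at a = 9/10, which is 479/330.

Radius of convergence at 0: 9/10.
At 9/10: a pole of order 1; residue 479/330.


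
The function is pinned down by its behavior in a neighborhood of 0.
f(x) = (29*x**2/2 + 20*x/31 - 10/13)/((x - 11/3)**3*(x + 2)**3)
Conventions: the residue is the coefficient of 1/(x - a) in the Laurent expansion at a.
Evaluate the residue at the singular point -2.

At the order-3 pole -2 set g(x) = (x - (-2))^3*f(x) = (29*x**2/2 + 20*x/31 - 10/13)/(x - 11/3)**3.
Order-3 pole: residue = g''(a)/2; g''(-2) = 34035903/572202371, so the residue is 34035903/1144404742.

The residue is 34035903/1144404742.


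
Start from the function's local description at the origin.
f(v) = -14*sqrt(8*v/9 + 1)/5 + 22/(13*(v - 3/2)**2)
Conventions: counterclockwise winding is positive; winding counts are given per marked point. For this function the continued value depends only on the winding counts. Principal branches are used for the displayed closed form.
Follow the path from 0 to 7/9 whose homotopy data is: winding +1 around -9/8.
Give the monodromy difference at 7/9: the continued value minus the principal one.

The rational part is single-valued and drops out of the difference; each branch term changes only by its own monodromy.
(-14/5)*sqrt(1 - v/(-9/8)): winding +1 is odd, the square root flips sign, contributing -2*(-14/5)*sqrt(1 - (7/9)/(-9/8)) = -2*(-14/5)*sqrt(137/81) = (28/45)*sqrt(137).
Summing the contributions at v = 7/9 gives (28/45)*sqrt(137).

Continued minus principal equals (28/45)*sqrt(137).


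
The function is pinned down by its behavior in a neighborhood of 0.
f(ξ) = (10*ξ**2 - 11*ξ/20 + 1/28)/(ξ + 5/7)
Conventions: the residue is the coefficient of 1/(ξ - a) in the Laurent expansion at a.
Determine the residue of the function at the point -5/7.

The residue is 271/49.

At the order-1 pole -5/7 set g(ξ) = (ξ - (-5/7))*f(ξ) = 10*ξ**2 - 11*ξ/20 + 1/28.
Simple pole: residue = g(a) at a = -5/7, which is 271/49.


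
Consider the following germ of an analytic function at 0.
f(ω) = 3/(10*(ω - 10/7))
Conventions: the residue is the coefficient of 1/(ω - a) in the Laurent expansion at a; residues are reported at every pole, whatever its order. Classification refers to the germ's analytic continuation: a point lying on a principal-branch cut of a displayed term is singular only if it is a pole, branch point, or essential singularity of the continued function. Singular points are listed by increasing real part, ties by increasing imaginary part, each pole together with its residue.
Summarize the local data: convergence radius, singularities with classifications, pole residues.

Radius of convergence at 0: 10/7.
At 10/7: a pole of order 1; residue 3/10.

Denominator factor (ω - 10/7): pole of order 1 at 10/7, modulus 10/7.
The radius of convergence is the smallest modulus among the singular points: 10/7.
At the order-1 pole 10/7 set g(ω) = (ω - (10/7))*f(ω) = 3/10.
Simple pole: residue = g(a) at a = 10/7, which is 3/10.


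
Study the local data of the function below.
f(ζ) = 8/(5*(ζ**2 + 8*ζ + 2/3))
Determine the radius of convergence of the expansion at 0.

The radius of convergence is 4 - (1/3)*sqrt(138).

Denominator factor (ζ**2 + 8*ζ + 2/3): discriminant 184/3, real irrational roots -4 + (1/3)*sqrt(138) and -4 - (1/3)*sqrt(138); poles of order 1, moduli 4 - (1/3)*sqrt(138) and 4 + (1/3)*sqrt(138).
The radius of convergence is the smallest modulus among the singular points: 4 - (1/3)*sqrt(138).


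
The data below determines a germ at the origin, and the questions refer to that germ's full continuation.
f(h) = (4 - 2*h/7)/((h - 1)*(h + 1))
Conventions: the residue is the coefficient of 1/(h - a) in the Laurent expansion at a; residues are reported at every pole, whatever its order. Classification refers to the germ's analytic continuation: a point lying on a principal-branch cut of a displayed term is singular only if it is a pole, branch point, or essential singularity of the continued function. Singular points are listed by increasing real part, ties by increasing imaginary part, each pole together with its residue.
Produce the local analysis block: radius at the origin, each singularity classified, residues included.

Denominator factor (h - 1): pole of order 1 at 1, modulus 1.
Denominator factor (h + 1): pole of order 1 at -1, modulus 1.
The radius of convergence is the smallest modulus among the singular points: 1.
At the order-1 pole -1 set g(h) = (h - (-1))*f(h) = (4 - 2*h/7)/(h - 1).
Simple pole: residue = g(a) at a = -1, which is -15/7.
At the order-1 pole 1 set g(h) = (h - (1))*f(h) = (4 - 2*h/7)/(h + 1).
Simple pole: residue = g(a) at a = 1, which is 13/7.
List the singular points by increasing real part (a conjugate pair: the negative imaginary part first).

Radius of convergence at 0: 1.
At -1: a pole of order 1; residue -15/7.
At 1: a pole of order 1; residue 13/7.


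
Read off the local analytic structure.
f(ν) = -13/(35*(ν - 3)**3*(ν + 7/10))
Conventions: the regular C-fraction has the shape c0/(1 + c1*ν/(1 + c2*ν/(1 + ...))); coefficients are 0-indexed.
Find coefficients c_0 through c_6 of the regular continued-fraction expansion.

The regular C-fraction coefficients are [26/1323, 3/7, 23/9, -446/207, 4819/92322, -5434141/19343466, 36126000/1138570673].

Taylor coefficients (expand at 0): a_0 = 26/1323, a_1 = -26/3087, a_2 = 4888/194481, a_3 = -350740/12252303, a_4 = 3819530/85766121, a_5 = -111527026/1801088541, a_6 = 10123080812/113468578083.
c0 = a_0 = 26/1323. Peel one level at a time: if S = 1 + c*ν/S' with S'(0) = 1, then c is the ν-coefficient of S and S' = c*ν/(S - 1).
S_1 = c0/f = 1 + (3/7)*ν + (-23/21)*ν^2 + ...; c1 = 3/7.
S_2 = c1*ν/(S_1 - 1) = 1 + (23/9)*ν + (446/81)*ν^2 + ...; c2 = 23/9.
S_3 = c2*ν/(S_2 - 1) = 1 + (-446/207)*ν + (4819/42849)*ν^2 + ...; c3 = -446/207.
S_4 = c3*ν/(S_3 - 1) = 1 + (4819/92322)*ν + (236267/16112196)*ν^2 + ...; c4 = 4819/92322.
S_5 = c4*ν/(S_4 - 1) = 1 + (-5434141/19343466)*ν + (207000/23222761)*ν^2 + ...; c5 = -5434141/19343466.
S_6 = c5*ν/(S_5 - 1) = 1 + (36126000/1138570673)*ν + ...; c6 = 36126000/1138570673.


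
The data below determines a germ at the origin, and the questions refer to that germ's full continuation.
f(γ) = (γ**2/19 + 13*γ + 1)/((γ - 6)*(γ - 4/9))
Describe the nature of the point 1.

Denominator factors: γ - 4/9 = 5/9 at γ = 1; γ - 6 = -5 at γ = 1 — none vanishes.
So the germ continues analytically to 1.

The point is a regular point.


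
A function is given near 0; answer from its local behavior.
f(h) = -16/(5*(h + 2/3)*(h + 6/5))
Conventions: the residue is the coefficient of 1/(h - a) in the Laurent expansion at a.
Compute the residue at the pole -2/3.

At the order-1 pole -2/3 set g(h) = (h - (-2/3))*f(h) = -16/(5*(h + 6/5)).
Simple pole: residue = g(a) at a = -2/3, which is -6.

The residue is -6.


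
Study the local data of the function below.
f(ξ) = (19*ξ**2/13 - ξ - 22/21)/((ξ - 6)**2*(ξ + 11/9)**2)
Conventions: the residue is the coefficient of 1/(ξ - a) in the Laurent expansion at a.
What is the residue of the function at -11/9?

At the order-2 pole -11/9 set g(ξ) = (ξ - (-11/9))^2*f(ξ) = (19*ξ**2/13 - ξ - 22/21)/(ξ - 6)**2.
Order-2 pole: residue = g'(a); g'(-11/9) = -375597/4998175, so the residue is -375597/4998175.

The residue is -375597/4998175.


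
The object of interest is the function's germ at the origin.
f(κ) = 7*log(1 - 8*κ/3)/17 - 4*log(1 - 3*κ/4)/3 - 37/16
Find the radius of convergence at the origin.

Branch term (-4/3)*log(1 - κ/(4/3)): its argument vanishes at κ = 4/3, a logarithmic branch point, modulus 4/3.
Branch term (7/17)*log(1 - κ/(3/8)): its argument vanishes at κ = 3/8, a logarithmic branch point, modulus 3/8.
The radius of convergence is the smallest modulus among the singular points: 3/8.

The radius of convergence is 3/8.


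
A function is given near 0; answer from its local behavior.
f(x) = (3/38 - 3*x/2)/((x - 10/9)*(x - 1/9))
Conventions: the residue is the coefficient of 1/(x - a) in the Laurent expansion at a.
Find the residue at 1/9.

At the order-1 pole 1/9 set g(x) = (x - (1/9))*f(x) = (3/38 - 3*x/2)/(x - 10/9).
Simple pole: residue = g(a) at a = 1/9, which is 5/57.

The residue is 5/57.


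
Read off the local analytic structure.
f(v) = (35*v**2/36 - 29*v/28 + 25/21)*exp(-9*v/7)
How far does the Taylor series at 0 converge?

The radius of convergence is infinite.

The factor exp(-9*v/7) is entire and contributes no finite singular point.
The polynomial part has no poles.
No finite singular points: the Taylor series at 0 converges everywhere.


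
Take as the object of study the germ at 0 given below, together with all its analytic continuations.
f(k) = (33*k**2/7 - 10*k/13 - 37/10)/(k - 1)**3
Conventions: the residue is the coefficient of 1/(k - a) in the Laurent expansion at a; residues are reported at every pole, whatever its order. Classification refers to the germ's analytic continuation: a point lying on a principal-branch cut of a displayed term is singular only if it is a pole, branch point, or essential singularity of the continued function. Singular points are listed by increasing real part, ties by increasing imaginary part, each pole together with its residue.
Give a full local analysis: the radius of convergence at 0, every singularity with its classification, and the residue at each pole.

Radius of convergence at 0: 1.
At 1: a pole of order 3; residue 33/7.

Denominator factor (k - 1)^3: pole of order 3 at 1, modulus 1.
The radius of convergence is the smallest modulus among the singular points: 1.
At the order-3 pole 1 set g(k) = (k - (1))^3*f(k) = 33*k**2/7 - 10*k/13 - 37/10.
Order-3 pole: residue = g''(a)/2; g''(1) = 66/7, so the residue is 33/7.


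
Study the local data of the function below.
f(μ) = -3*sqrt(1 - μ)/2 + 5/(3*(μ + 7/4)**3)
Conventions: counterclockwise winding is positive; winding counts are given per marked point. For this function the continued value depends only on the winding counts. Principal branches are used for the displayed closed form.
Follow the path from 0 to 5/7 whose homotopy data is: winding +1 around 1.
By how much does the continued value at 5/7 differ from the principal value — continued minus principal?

Continued minus principal equals (3/7)*sqrt(14).

The rational part is single-valued and drops out of the difference; each branch term changes only by its own monodromy.
(-3/2)*sqrt(1 - μ/(1)): winding +1 is odd, the square root flips sign, contributing -2*(-3/2)*sqrt(1 - (5/7)/(1)) = -2*(-3/2)*sqrt(2/7) = (3/7)*sqrt(14).
Summing the contributions at μ = 5/7 gives (3/7)*sqrt(14).


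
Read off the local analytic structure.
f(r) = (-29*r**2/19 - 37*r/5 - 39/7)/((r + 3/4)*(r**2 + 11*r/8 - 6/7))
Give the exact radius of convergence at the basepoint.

Denominator factor (r + 3/4): pole of order 1 at -3/4, modulus 3/4.
Denominator factor (r**2 + 11*r/8 - 6/7): discriminant 2383/448, real irrational roots -11/16 + (1/112)*sqrt(16681) and -11/16 - (1/112)*sqrt(16681); poles of order 1, moduli -11/16 + (1/112)*sqrt(16681) and 11/16 + (1/112)*sqrt(16681).
The radius of convergence is the smallest modulus among the singular points: -11/16 + (1/112)*sqrt(16681).

The radius of convergence is -11/16 + (1/112)*sqrt(16681).


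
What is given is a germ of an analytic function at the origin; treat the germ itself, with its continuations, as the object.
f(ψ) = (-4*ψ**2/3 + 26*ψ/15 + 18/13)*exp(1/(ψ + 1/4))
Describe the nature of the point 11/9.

The point is a regular point.

There is no denominator, hence no pole anywhere.
The essential point of exp(1/(ψ - (-1/4))) is -1/4, not 11/9.
So the germ continues analytically to 11/9.


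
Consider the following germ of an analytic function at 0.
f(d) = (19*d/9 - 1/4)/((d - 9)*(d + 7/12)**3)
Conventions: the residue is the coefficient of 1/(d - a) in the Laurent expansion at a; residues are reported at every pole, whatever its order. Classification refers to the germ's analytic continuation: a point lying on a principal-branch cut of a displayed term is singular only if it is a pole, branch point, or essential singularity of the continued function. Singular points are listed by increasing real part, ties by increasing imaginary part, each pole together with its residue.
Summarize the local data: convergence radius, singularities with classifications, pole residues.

Radius of convergence at 0: 7/12.
At -7/12: a pole of order 3; residue -1296/60835.
At 9: a pole of order 1; residue 1296/60835.

Denominator factor (d - 9): pole of order 1 at 9, modulus 9.
Denominator factor (d + 7/12)^3: pole of order 3 at -7/12, modulus 7/12.
The radius of convergence is the smallest modulus among the singular points: 7/12.
At the order-3 pole -7/12 set g(d) = (d - (-7/12))^3*f(d) = (19*d/9 - 1/4)/(d - 9).
Order-3 pole: residue = g''(a)/2; g''(-7/12) = -2592/60835, so the residue is -1296/60835.
At the order-1 pole 9 set g(d) = (d - (9))*f(d) = (19*d/9 - 1/4)/(d + 7/12)**3.
Simple pole: residue = g(a) at a = 9, which is 1296/60835.
List the singular points by increasing real part (a conjugate pair: the negative imaginary part first).


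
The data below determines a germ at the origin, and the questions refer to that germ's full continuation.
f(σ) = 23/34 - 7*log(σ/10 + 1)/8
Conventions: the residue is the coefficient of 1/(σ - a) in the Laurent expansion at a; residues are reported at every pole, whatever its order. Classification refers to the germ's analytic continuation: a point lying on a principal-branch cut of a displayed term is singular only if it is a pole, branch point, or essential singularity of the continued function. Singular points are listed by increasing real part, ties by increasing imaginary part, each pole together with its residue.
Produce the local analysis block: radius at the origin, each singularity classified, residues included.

Radius of convergence at 0: 10.
At -10: a logarithmic branch point.

Branch term (-7/8)*log(1 - σ/(-10)): its argument vanishes at σ = -10, a logarithmic branch point, modulus 10.
The radius of convergence is the smallest modulus among the singular points: 10.


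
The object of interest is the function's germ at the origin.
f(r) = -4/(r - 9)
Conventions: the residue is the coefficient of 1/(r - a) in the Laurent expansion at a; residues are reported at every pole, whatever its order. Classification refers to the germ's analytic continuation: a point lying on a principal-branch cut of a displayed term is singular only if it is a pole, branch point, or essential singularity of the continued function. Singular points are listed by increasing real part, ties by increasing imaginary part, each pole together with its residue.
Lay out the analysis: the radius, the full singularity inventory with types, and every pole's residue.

Denominator factor (r - 9): pole of order 1 at 9, modulus 9.
The radius of convergence is the smallest modulus among the singular points: 9.
At the order-1 pole 9 set g(r) = (r - (9))*f(r) = -4.
Simple pole: residue = g(a) at a = 9, which is -4.

Radius of convergence at 0: 9.
At 9: a pole of order 1; residue -4.


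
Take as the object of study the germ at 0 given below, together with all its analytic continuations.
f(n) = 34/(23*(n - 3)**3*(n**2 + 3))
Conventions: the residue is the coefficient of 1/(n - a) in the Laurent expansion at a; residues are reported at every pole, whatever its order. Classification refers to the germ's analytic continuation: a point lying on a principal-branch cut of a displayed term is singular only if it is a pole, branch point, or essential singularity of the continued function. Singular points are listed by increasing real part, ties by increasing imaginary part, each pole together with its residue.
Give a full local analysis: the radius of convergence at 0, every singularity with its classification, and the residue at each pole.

Denominator factor (n**2 + 3): discriminant -12, complex-conjugate roots (sqrt(3))*i and -(sqrt(3))*i; poles of order 1, moduli sqrt(3) and sqrt(3).
Denominator factor (n - 3)^3: pole of order 3 at 3, modulus 3.
The radius of convergence is the smallest modulus among the singular points: sqrt(3).
The factor n**2 + 3 splits as (n - a)(n - a') with a = -(sqrt(3))*i, a' = (sqrt(3))*i. At the order-1 pole a set g(n) = (n - a)*f(n) = [34/(23*(n - 3)**3)] / (n - a').
Simple pole: residue = g(a) at a = -(sqrt(3))*i, which is -17/1656.
The factor n**2 + 3 splits as (n - a)(n - a') with a = (sqrt(3))*i, a' = -(sqrt(3))*i. At the order-1 pole a set g(n) = (n - a)*f(n) = [34/(23*(n - 3)**3)] / (n - a').
Simple pole: residue = g(a) at a = (sqrt(3))*i, which is -17/1656.
At the order-3 pole 3 set g(n) = (n - (3))^3*f(n) = 34/(23*(n**2 + 3)).
Order-3 pole: residue = g''(a)/2; g''(3) = 17/414, so the residue is 17/828.
List the singular points by increasing real part (a conjugate pair: the negative imaginary part first).

Radius of convergence at 0: sqrt(3).
At -(sqrt(3))*i: a pole of order 1; residue -17/1656.
At (sqrt(3))*i: a pole of order 1; residue -17/1656.
At 3: a pole of order 3; residue 17/828.


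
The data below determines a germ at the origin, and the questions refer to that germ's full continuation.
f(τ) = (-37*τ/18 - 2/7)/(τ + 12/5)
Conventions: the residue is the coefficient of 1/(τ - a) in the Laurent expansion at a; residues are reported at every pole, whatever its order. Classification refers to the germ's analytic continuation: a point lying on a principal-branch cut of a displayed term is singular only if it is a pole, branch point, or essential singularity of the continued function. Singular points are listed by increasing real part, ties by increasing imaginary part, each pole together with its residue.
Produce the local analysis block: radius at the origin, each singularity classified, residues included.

Radius of convergence at 0: 12/5.
At -12/5: a pole of order 1; residue 488/105.

Denominator factor (τ + 12/5): pole of order 1 at -12/5, modulus 12/5.
The radius of convergence is the smallest modulus among the singular points: 12/5.
At the order-1 pole -12/5 set g(τ) = (τ - (-12/5))*f(τ) = -37*τ/18 - 2/7.
Simple pole: residue = g(a) at a = -12/5, which is 488/105.


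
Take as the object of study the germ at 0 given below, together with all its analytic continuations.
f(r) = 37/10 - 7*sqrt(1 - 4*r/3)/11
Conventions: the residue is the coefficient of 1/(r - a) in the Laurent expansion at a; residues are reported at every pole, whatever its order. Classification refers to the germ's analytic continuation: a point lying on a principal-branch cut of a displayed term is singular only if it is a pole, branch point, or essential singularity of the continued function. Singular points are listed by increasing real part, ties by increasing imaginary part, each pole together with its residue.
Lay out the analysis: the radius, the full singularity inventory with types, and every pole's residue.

Branch term (-7/11)*sqrt(1 - r/(3/4)): its argument vanishes at r = 3/4, a square-root branch point, modulus 3/4.
The radius of convergence is the smallest modulus among the singular points: 3/4.

Radius of convergence at 0: 3/4.
At 3/4: an algebraic (square-root) branch point.


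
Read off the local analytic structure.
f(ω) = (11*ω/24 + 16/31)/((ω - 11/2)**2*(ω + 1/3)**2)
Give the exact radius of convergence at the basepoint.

Denominator factor (ω - 11/2)^2: pole of order 2 at 11/2, modulus 11/2.
Denominator factor (ω + 1/3)^2: pole of order 2 at -1/3, modulus 1/3.
The radius of convergence is the smallest modulus among the singular points: 1/3.

The radius of convergence is 1/3.


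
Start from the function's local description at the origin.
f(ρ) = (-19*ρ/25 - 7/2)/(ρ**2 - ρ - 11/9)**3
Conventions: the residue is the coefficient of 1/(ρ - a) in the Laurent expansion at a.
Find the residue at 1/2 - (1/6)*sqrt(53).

The residue is (141426/3721925)*sqrt(53).

The factor ρ**2 - ρ - 11/9 splits as (ρ - a)(ρ - a') with a = 1/2 - (1/6)*sqrt(53), a' = 1/2 + (1/6)*sqrt(53). At the order-3 pole a set g(ρ) = (ρ - a)^3*f(ρ) = [-19*ρ/25 - 7/2] / (ρ - a')^3.
Order-3 pole: residue = g''(a)/2; g''(1/2 - (1/6)*sqrt(53)) = (282852/3721925)*sqrt(53), so the residue is (141426/3721925)*sqrt(53).


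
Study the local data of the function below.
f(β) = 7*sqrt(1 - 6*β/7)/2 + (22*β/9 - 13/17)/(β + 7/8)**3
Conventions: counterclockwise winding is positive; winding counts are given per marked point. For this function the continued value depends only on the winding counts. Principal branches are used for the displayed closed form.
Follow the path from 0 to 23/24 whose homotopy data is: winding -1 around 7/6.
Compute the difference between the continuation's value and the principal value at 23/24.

The rational part is single-valued and drops out of the difference; each branch term changes only by its own monodromy.
(7/2)*sqrt(1 - β/(7/6)): winding -1 is odd, the square root flips sign, contributing -2*(7/2)*sqrt(1 - (23/24)/(7/6)) = -2*(7/2)*sqrt(5/28) = -(1/2)*sqrt(35).
Summing the contributions at β = 23/24 gives -(1/2)*sqrt(35).

Continued minus principal equals -(1/2)*sqrt(35).


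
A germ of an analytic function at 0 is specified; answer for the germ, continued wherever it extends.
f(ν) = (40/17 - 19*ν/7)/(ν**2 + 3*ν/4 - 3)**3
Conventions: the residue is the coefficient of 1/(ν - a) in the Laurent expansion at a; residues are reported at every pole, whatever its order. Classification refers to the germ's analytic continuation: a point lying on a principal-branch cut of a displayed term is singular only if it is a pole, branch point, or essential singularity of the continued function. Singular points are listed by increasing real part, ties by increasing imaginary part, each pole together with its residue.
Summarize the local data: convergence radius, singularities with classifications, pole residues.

Radius of convergence at 0: -3/8 + (1/8)*sqrt(201).
At -3/8 - (1/8)*sqrt(201): a pole of order 3; residue -(821504/322117173)*sqrt(201).
At -3/8 + (1/8)*sqrt(201): a pole of order 3; residue (821504/322117173)*sqrt(201).

Denominator factor (ν**2 + 3*ν/4 - 3)^3: discriminant 201/16, real irrational roots -3/8 + (1/8)*sqrt(201) and -3/8 - (1/8)*sqrt(201); poles of order 3, moduli -3/8 + (1/8)*sqrt(201) and 3/8 + (1/8)*sqrt(201).
The radius of convergence is the smallest modulus among the singular points: -3/8 + (1/8)*sqrt(201).
The factor ν**2 + 3*ν/4 - 3 splits as (ν - a)(ν - a') with a = -3/8 - (1/8)*sqrt(201), a' = -3/8 + (1/8)*sqrt(201). At the order-3 pole a set g(ν) = (ν - a)^3*f(ν) = [40/17 - 19*ν/7] / (ν - a')^3.
Order-3 pole: residue = g''(a)/2; g''(-3/8 - (1/8)*sqrt(201)) = -(1643008/322117173)*sqrt(201), so the residue is -(821504/322117173)*sqrt(201).
The factor ν**2 + 3*ν/4 - 3 splits as (ν - a)(ν - a') with a = -3/8 + (1/8)*sqrt(201), a' = -3/8 - (1/8)*sqrt(201). At the order-3 pole a set g(ν) = (ν - a)^3*f(ν) = [40/17 - 19*ν/7] / (ν - a')^3.
Order-3 pole: residue = g''(a)/2; g''(-3/8 + (1/8)*sqrt(201)) = (1643008/322117173)*sqrt(201), so the residue is (821504/322117173)*sqrt(201).
List the singular points by increasing real part (a conjugate pair: the negative imaginary part first).


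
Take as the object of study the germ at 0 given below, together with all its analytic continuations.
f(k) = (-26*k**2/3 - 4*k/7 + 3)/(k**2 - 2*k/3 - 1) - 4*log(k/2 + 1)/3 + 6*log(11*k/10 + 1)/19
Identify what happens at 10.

The point is a regular point.

Denominator factors: k**2 - 2*k/3 - 1 = 277/3 at k = 10 — none vanishes.
Branch term log(1 - k/(-10/11)): argument at 10 is 12, nonzero, so 10 is not its branch point (a point on a principal cut is still regular for the continued germ).
Branch term log(1 - k/(-2)): argument at 10 is 6, nonzero, so 10 is not its branch point (a point on a principal cut is still regular for the continued germ).
So the germ continues analytically to 10.


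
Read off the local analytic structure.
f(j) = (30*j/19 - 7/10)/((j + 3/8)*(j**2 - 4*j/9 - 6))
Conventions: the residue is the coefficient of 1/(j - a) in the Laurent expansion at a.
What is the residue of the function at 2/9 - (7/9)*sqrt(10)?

The residue is -11784/103835 - (400557/3634225)*sqrt(10).

The factor j**2 - 4*j/9 - 6 splits as (j - a)(j - a') with a = 2/9 - (7/9)*sqrt(10), a' = 2/9 + (7/9)*sqrt(10). At the order-1 pole a set g(j) = (j - a)*f(j) = [(30*j/19 - 7/10)/(j + 3/8)] / (j - a').
Simple pole: residue = g(a) at a = 2/9 - (7/9)*sqrt(10), which is -11784/103835 - (400557/3634225)*sqrt(10).


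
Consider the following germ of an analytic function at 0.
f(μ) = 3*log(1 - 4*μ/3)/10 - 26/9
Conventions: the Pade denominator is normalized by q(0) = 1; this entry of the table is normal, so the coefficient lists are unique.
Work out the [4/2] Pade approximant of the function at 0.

Taylor coefficients needed (expand at 0): a_0 = -26/9, a_1 = -2/5, a_2 = -4/15, a_3 = -32/135, a_4 = -32/135, a_5 = -512/2025, a_6 = -1024/3645.
Write the denominator as Q(μ) = 1 + q1*μ + q2*μ^2. Requiring Q*f - P = O(μ^7) with deg P <= 4 kills the coefficients of μ^5..μ^6 in Q*f:
  μ^5: a_5 + q1*a_4 + q2*a_3 = 0, i.e. -512/2025 + (-32/135)*q1 + (-32/135)*q2 = 0.
  μ^6: a_6 + q1*a_5 + q2*a_4 = 0, i.e. -1024/3645 + (-512/2025)*q1 + (-32/135)*q2 = 0.
Solving this linear system: q1 = -16/9, q2 = 32/45.
The numerator is Q*f truncated at degree 4: P0 = a_0 = -26/9; P1 = a_1 + q1*a_0 = 1918/405; P2 = a_2 + q1*a_1 + q2*a_0 = -652/405; P3 = a_3 + q1*a_2 + q2*a_1 = -32/675; P4 = a_4 + q1*a_3 + q2*a_2 = -32/6075.

The Pade approximant has numerator coefficients [-26/9, 1918/405, -652/405, -32/675, -32/6075]; denominator coefficients [1, -16/9, 32/45].


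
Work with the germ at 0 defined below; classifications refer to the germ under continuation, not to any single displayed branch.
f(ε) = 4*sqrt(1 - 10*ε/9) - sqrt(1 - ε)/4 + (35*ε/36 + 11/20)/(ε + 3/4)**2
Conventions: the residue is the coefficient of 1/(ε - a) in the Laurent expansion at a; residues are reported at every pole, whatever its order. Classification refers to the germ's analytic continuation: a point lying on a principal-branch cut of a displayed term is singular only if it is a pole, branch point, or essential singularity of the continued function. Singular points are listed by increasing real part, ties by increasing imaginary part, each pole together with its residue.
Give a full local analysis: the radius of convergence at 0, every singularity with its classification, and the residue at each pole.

Denominator factor (ε + 3/4)^2: pole of order 2 at -3/4, modulus 3/4.
Branch term (4)*sqrt(1 - ε/(9/10)): its argument vanishes at ε = 9/10, a square-root branch point, modulus 9/10.
Branch term (-1/4)*sqrt(1 - ε/(1)): its argument vanishes at ε = 1, a square-root branch point, modulus 1.
The radius of convergence is the smallest modulus among the singular points: 3/4.
The branch terms are analytic at -3/4 and contribute nothing to the residue; only the rational part matters.
At the order-2 pole -3/4 set g(ε) = (ε - (-3/4))^2*(rational part) = 35*ε/36 + 11/20.
Order-2 pole: residue = g'(a); g'(-3/4) = 35/36, so the residue is 35/36.
List the singular points by increasing real part (a conjugate pair: the negative imaginary part first).

Radius of convergence at 0: 3/4.
At -3/4: a pole of order 2; residue 35/36.
At 9/10: an algebraic (square-root) branch point.
At 1: an algebraic (square-root) branch point.


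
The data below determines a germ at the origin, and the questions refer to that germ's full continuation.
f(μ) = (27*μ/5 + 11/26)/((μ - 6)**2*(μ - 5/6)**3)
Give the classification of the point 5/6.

The denominator factor μ - 5/6 vanishes at 5/6 and appears to the power 3; the numerator there equals 64/13, nonzero, and no other factor vanishes.
Hence a pole whose order is the multiplicity, 3.

The point is a pole of order 3.


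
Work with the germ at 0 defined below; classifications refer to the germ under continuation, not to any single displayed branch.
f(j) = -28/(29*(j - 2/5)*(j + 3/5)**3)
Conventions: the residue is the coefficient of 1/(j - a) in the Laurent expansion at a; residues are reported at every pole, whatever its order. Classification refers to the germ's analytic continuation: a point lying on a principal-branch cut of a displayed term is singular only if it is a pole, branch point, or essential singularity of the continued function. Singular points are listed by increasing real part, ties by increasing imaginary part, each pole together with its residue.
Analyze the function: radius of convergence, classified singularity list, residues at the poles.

Radius of convergence at 0: 2/5.
At -3/5: a pole of order 3; residue 28/29.
At 2/5: a pole of order 1; residue -28/29.

Denominator factor (j - 2/5): pole of order 1 at 2/5, modulus 2/5.
Denominator factor (j + 3/5)^3: pole of order 3 at -3/5, modulus 3/5.
The radius of convergence is the smallest modulus among the singular points: 2/5.
At the order-3 pole -3/5 set g(j) = (j - (-3/5))^3*f(j) = -28/(29*(j - 2/5)).
Order-3 pole: residue = g''(a)/2; g''(-3/5) = 56/29, so the residue is 28/29.
At the order-1 pole 2/5 set g(j) = (j - (2/5))*f(j) = -28/(29*(j + 3/5)**3).
Simple pole: residue = g(a) at a = 2/5, which is -28/29.
List the singular points by increasing real part (a conjugate pair: the negative imaginary part first).
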